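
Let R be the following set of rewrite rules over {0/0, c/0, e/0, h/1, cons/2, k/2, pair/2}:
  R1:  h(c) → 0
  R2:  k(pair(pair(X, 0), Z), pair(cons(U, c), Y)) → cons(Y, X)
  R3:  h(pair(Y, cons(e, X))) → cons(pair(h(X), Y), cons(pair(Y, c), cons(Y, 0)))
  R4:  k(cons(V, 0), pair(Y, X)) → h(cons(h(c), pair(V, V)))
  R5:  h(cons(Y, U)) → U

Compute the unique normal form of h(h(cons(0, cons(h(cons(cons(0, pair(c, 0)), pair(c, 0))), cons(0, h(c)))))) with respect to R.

1. h(h(cons(0, cons(h(cons(cons(0, pair(c, 0)), pair(c, 0))), cons(0, h(c))))))  →  h(cons(h(cons(cons(0, pair(c, 0)), pair(c, 0))), cons(0, h(c))))   [R5 at 1]
2. h(cons(h(cons(cons(0, pair(c, 0)), pair(c, 0))), cons(0, h(c))))  →  cons(0, h(c))   [R5 at ε]
3. cons(0, h(c))  →  cons(0, 0)   [R1 at 2]

cons(0, 0)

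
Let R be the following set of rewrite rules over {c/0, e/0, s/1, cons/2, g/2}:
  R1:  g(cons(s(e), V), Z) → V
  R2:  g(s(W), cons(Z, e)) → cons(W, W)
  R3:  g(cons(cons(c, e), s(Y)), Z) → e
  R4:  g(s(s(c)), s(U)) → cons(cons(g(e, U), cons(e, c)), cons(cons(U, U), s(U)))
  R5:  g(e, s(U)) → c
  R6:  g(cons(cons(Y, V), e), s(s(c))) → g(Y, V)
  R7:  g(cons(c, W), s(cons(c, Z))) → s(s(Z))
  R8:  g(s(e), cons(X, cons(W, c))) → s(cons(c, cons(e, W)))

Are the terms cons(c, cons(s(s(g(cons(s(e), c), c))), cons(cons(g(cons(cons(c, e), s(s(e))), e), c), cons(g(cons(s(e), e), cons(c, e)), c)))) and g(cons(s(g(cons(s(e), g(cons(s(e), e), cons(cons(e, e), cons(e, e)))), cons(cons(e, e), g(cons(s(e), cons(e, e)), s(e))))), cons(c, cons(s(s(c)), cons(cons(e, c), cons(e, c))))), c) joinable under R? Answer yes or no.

yes — NF(t₁) = cons(c, cons(s(s(c)), cons(cons(e, c), cons(e, c)))), NF(t₂) = cons(c, cons(s(s(c)), cons(cons(e, c), cons(e, c))))

Reduce t₁ = cons(c, cons(s(s(g(cons(s(e), c), c))), cons(cons(g(cons(cons(c, e), s(s(e))), e), c), cons(g(cons(s(e), e), cons(c, e)), c)))):
1. cons(c, cons(s(s(g(cons(s(e), c), c))), cons(cons(g(cons(cons(c, e), s(s(e))), e), c), cons(g(cons(s(e), e), cons(c, e)), c))))  →  cons(c, cons(s(s(c)), cons(cons(g(cons(cons(c, e), s(s(e))), e), c), cons(g(cons(s(e), e), cons(c, e)), c))))   [R1 at 2.1.1.1]
2. cons(c, cons(s(s(c)), cons(cons(g(cons(cons(c, e), s(s(e))), e), c), cons(g(cons(s(e), e), cons(c, e)), c))))  →  cons(c, cons(s(s(c)), cons(cons(e, c), cons(g(cons(s(e), e), cons(c, e)), c))))   [R3 at 2.2.1.1]
3. cons(c, cons(s(s(c)), cons(cons(e, c), cons(g(cons(s(e), e), cons(c, e)), c))))  →  cons(c, cons(s(s(c)), cons(cons(e, c), cons(e, c))))   [R1 at 2.2.2.1]

Reduce t₂ = g(cons(s(g(cons(s(e), g(cons(s(e), e), cons(cons(e, e), cons(e, e)))), cons(cons(e, e), g(cons(s(e), cons(e, e)), s(e))))), cons(c, cons(s(s(c)), cons(cons(e, c), cons(e, c))))), c):
1. g(cons(s(g(cons(s(e), g(cons(s(e), e), cons(cons(e, e), cons(e, e)))), cons(cons(e, e), g(cons(s(e), cons(e, e)), s(e))))), cons(c, cons(s(s(c)), cons(cons(e, c), cons(e, c))))), c)  →  g(cons(s(g(cons(s(e), e), cons(cons(e, e), cons(e, e)))), cons(c, cons(s(s(c)), cons(cons(e, c), cons(e, c))))), c)   [R1 at 1.1.1]
2. g(cons(s(g(cons(s(e), e), cons(cons(e, e), cons(e, e)))), cons(c, cons(s(s(c)), cons(cons(e, c), cons(e, c))))), c)  →  g(cons(s(e), cons(c, cons(s(s(c)), cons(cons(e, c), cons(e, c))))), c)   [R1 at 1.1.1]
3. g(cons(s(e), cons(c, cons(s(s(c)), cons(cons(e, c), cons(e, c))))), c)  →  cons(c, cons(s(s(c)), cons(cons(e, c), cons(e, c))))   [R1 at ε]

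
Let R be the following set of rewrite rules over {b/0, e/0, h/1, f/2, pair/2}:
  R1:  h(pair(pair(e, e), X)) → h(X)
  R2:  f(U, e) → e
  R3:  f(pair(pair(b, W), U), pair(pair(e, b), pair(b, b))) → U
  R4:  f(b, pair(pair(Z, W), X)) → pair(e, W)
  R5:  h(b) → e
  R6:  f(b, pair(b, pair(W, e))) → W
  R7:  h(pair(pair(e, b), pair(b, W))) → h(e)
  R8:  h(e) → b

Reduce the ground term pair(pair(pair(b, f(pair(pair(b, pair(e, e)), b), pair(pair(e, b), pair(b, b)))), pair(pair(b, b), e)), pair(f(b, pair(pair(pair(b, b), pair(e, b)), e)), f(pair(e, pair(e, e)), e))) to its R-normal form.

1. pair(pair(pair(b, f(pair(pair(b, pair(e, e)), b), pair(pair(e, b), pair(b, b)))), pair(pair(b, b), e)), pair(f(b, pair(pair(pair(b, b), pair(e, b)), e)), f(pair(e, pair(e, e)), e)))  →  pair(pair(pair(b, b), pair(pair(b, b), e)), pair(f(b, pair(pair(pair(b, b), pair(e, b)), e)), f(pair(e, pair(e, e)), e)))   [R3 at 1.1.2]
2. pair(pair(pair(b, b), pair(pair(b, b), e)), pair(f(b, pair(pair(pair(b, b), pair(e, b)), e)), f(pair(e, pair(e, e)), e)))  →  pair(pair(pair(b, b), pair(pair(b, b), e)), pair(pair(e, pair(e, b)), f(pair(e, pair(e, e)), e)))   [R4 at 2.1]
3. pair(pair(pair(b, b), pair(pair(b, b), e)), pair(pair(e, pair(e, b)), f(pair(e, pair(e, e)), e)))  →  pair(pair(pair(b, b), pair(pair(b, b), e)), pair(pair(e, pair(e, b)), e))   [R2 at 2.2]

pair(pair(pair(b, b), pair(pair(b, b), e)), pair(pair(e, pair(e, b)), e))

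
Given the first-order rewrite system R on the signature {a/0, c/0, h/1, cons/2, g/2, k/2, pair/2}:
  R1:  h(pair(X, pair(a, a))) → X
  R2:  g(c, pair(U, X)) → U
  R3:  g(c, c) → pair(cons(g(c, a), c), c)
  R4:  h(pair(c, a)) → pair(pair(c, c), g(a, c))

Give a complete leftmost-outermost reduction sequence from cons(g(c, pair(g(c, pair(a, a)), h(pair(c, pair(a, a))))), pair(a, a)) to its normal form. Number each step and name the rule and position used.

cons(a, pair(a, a))

1. cons(g(c, pair(g(c, pair(a, a)), h(pair(c, pair(a, a))))), pair(a, a))  →  cons(g(c, pair(a, a)), pair(a, a))   [R2 at 1]
2. cons(g(c, pair(a, a)), pair(a, a))  →  cons(a, pair(a, a))   [R2 at 1]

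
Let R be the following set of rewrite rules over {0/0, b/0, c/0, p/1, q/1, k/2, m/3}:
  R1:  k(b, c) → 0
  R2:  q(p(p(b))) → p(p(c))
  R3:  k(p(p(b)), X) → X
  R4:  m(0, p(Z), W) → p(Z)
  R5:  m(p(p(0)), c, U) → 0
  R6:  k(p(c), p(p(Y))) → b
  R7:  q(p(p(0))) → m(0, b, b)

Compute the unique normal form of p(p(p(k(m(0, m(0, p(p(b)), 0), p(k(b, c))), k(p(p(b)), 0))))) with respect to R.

1. p(p(p(k(m(0, m(0, p(p(b)), 0), p(k(b, c))), k(p(p(b)), 0)))))  →  p(p(p(k(m(0, p(p(b)), p(k(b, c))), k(p(p(b)), 0)))))   [R4 at 1.1.1.1.2]
2. p(p(p(k(m(0, p(p(b)), p(k(b, c))), k(p(p(b)), 0)))))  →  p(p(p(k(p(p(b)), k(p(p(b)), 0)))))   [R4 at 1.1.1.1]
3. p(p(p(k(p(p(b)), k(p(p(b)), 0)))))  →  p(p(p(k(p(p(b)), 0))))   [R3 at 1.1.1]
4. p(p(p(k(p(p(b)), 0))))  →  p(p(p(0)))   [R3 at 1.1.1]

p(p(p(0)))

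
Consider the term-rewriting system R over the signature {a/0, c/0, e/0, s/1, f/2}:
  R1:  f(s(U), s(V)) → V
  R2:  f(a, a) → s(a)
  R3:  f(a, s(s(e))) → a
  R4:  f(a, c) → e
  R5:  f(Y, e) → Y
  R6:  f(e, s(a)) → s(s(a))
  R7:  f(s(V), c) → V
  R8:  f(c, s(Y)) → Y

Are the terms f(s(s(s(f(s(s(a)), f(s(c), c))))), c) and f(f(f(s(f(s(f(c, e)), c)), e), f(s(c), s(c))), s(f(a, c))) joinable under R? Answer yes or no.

no — NF(t₁) = s(s(s(a))), NF(t₂) = e

Reduce t₁ = f(s(s(s(f(s(s(a)), f(s(c), c))))), c):
1. f(s(s(s(f(s(s(a)), f(s(c), c))))), c)  →  s(s(f(s(s(a)), f(s(c), c))))   [R7 at ε]
2. s(s(f(s(s(a)), f(s(c), c))))  →  s(s(f(s(s(a)), c)))   [R7 at 1.1.2]
3. s(s(f(s(s(a)), c)))  →  s(s(s(a)))   [R7 at 1.1]

Reduce t₂ = f(f(f(s(f(s(f(c, e)), c)), e), f(s(c), s(c))), s(f(a, c))):
1. f(f(f(s(f(s(f(c, e)), c)), e), f(s(c), s(c))), s(f(a, c)))  →  f(f(s(f(s(f(c, e)), c)), f(s(c), s(c))), s(f(a, c)))   [R5 at 1.1]
2. f(f(s(f(s(f(c, e)), c)), f(s(c), s(c))), s(f(a, c)))  →  f(f(s(f(c, e)), f(s(c), s(c))), s(f(a, c)))   [R7 at 1.1.1]
3. f(f(s(f(c, e)), f(s(c), s(c))), s(f(a, c)))  →  f(f(s(c), f(s(c), s(c))), s(f(a, c)))   [R5 at 1.1.1]
4. f(f(s(c), f(s(c), s(c))), s(f(a, c)))  →  f(f(s(c), c), s(f(a, c)))   [R1 at 1.2]
5. f(f(s(c), c), s(f(a, c)))  →  f(c, s(f(a, c)))   [R7 at 1]
6. f(c, s(f(a, c)))  →  f(a, c)   [R8 at ε]
7. f(a, c)  →  e   [R4 at ε]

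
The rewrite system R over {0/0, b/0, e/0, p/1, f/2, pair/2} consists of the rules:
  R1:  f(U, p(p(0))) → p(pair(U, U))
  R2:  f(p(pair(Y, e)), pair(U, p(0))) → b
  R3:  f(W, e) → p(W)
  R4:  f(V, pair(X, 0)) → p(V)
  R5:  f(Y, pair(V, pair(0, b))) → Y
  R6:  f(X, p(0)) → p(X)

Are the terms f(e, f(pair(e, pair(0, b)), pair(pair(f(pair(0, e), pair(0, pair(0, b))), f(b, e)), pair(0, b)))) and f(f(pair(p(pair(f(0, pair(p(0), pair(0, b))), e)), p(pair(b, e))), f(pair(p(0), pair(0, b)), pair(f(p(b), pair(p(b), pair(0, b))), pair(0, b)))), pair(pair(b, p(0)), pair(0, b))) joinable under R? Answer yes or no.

no — NF(t₁) = e, NF(t₂) = pair(p(pair(0, e)), p(pair(b, e)))

Reduce t₁ = f(e, f(pair(e, pair(0, b)), pair(pair(f(pair(0, e), pair(0, pair(0, b))), f(b, e)), pair(0, b)))):
1. f(e, f(pair(e, pair(0, b)), pair(pair(f(pair(0, e), pair(0, pair(0, b))), f(b, e)), pair(0, b))))  →  f(e, pair(e, pair(0, b)))   [R5 at 2]
2. f(e, pair(e, pair(0, b)))  →  e   [R5 at ε]

Reduce t₂ = f(f(pair(p(pair(f(0, pair(p(0), pair(0, b))), e)), p(pair(b, e))), f(pair(p(0), pair(0, b)), pair(f(p(b), pair(p(b), pair(0, b))), pair(0, b)))), pair(pair(b, p(0)), pair(0, b))):
1. f(f(pair(p(pair(f(0, pair(p(0), pair(0, b))), e)), p(pair(b, e))), f(pair(p(0), pair(0, b)), pair(f(p(b), pair(p(b), pair(0, b))), pair(0, b)))), pair(pair(b, p(0)), pair(0, b)))  →  f(pair(p(pair(f(0, pair(p(0), pair(0, b))), e)), p(pair(b, e))), f(pair(p(0), pair(0, b)), pair(f(p(b), pair(p(b), pair(0, b))), pair(0, b))))   [R5 at ε]
2. f(pair(p(pair(f(0, pair(p(0), pair(0, b))), e)), p(pair(b, e))), f(pair(p(0), pair(0, b)), pair(f(p(b), pair(p(b), pair(0, b))), pair(0, b))))  →  f(pair(p(pair(0, e)), p(pair(b, e))), f(pair(p(0), pair(0, b)), pair(f(p(b), pair(p(b), pair(0, b))), pair(0, b))))   [R5 at 1.1.1.1]
3. f(pair(p(pair(0, e)), p(pair(b, e))), f(pair(p(0), pair(0, b)), pair(f(p(b), pair(p(b), pair(0, b))), pair(0, b))))  →  f(pair(p(pair(0, e)), p(pair(b, e))), pair(p(0), pair(0, b)))   [R5 at 2]
4. f(pair(p(pair(0, e)), p(pair(b, e))), pair(p(0), pair(0, b)))  →  pair(p(pair(0, e)), p(pair(b, e)))   [R5 at ε]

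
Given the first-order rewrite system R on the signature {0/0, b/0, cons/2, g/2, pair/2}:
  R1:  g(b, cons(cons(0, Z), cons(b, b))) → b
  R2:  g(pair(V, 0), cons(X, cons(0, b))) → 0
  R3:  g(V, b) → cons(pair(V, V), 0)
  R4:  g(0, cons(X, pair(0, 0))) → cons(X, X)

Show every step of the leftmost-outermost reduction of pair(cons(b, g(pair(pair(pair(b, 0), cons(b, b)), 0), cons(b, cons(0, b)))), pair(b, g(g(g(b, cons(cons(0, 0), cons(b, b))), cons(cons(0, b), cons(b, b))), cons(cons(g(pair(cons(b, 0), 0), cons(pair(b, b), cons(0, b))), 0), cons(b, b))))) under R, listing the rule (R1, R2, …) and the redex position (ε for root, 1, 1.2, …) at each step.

1. pair(cons(b, g(pair(pair(pair(b, 0), cons(b, b)), 0), cons(b, cons(0, b)))), pair(b, g(g(g(b, cons(cons(0, 0), cons(b, b))), cons(cons(0, b), cons(b, b))), cons(cons(g(pair(cons(b, 0), 0), cons(pair(b, b), cons(0, b))), 0), cons(b, b)))))  →  pair(cons(b, 0), pair(b, g(g(g(b, cons(cons(0, 0), cons(b, b))), cons(cons(0, b), cons(b, b))), cons(cons(g(pair(cons(b, 0), 0), cons(pair(b, b), cons(0, b))), 0), cons(b, b)))))   [R2 at 1.2]
2. pair(cons(b, 0), pair(b, g(g(g(b, cons(cons(0, 0), cons(b, b))), cons(cons(0, b), cons(b, b))), cons(cons(g(pair(cons(b, 0), 0), cons(pair(b, b), cons(0, b))), 0), cons(b, b)))))  →  pair(cons(b, 0), pair(b, g(g(b, cons(cons(0, b), cons(b, b))), cons(cons(g(pair(cons(b, 0), 0), cons(pair(b, b), cons(0, b))), 0), cons(b, b)))))   [R1 at 2.2.1.1]
3. pair(cons(b, 0), pair(b, g(g(b, cons(cons(0, b), cons(b, b))), cons(cons(g(pair(cons(b, 0), 0), cons(pair(b, b), cons(0, b))), 0), cons(b, b)))))  →  pair(cons(b, 0), pair(b, g(b, cons(cons(g(pair(cons(b, 0), 0), cons(pair(b, b), cons(0, b))), 0), cons(b, b)))))   [R1 at 2.2.1]
4. pair(cons(b, 0), pair(b, g(b, cons(cons(g(pair(cons(b, 0), 0), cons(pair(b, b), cons(0, b))), 0), cons(b, b)))))  →  pair(cons(b, 0), pair(b, g(b, cons(cons(0, 0), cons(b, b)))))   [R2 at 2.2.2.1.1]
5. pair(cons(b, 0), pair(b, g(b, cons(cons(0, 0), cons(b, b)))))  →  pair(cons(b, 0), pair(b, b))   [R1 at 2.2]

pair(cons(b, 0), pair(b, b))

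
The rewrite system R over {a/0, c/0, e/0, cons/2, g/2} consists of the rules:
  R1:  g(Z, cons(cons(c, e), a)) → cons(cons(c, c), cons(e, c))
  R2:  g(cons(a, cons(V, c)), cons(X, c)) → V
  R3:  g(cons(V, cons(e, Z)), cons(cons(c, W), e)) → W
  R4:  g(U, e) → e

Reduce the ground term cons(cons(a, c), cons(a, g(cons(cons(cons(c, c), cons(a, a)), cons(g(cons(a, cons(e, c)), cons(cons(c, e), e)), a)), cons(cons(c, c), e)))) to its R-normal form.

cons(cons(a, c), cons(a, c))

1. cons(cons(a, c), cons(a, g(cons(cons(cons(c, c), cons(a, a)), cons(g(cons(a, cons(e, c)), cons(cons(c, e), e)), a)), cons(cons(c, c), e))))  →  cons(cons(a, c), cons(a, g(cons(cons(cons(c, c), cons(a, a)), cons(e, a)), cons(cons(c, c), e))))   [R3 at 2.2.1.2.1]
2. cons(cons(a, c), cons(a, g(cons(cons(cons(c, c), cons(a, a)), cons(e, a)), cons(cons(c, c), e))))  →  cons(cons(a, c), cons(a, c))   [R3 at 2.2]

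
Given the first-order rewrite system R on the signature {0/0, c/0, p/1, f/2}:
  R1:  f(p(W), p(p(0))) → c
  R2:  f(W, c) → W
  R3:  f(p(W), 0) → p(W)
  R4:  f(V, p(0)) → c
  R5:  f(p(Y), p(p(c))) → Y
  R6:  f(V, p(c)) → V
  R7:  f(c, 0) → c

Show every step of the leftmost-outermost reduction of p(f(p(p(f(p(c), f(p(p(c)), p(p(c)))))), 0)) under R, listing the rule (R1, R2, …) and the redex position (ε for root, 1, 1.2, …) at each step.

p(p(p(p(c))))

1. p(f(p(p(f(p(c), f(p(p(c)), p(p(c)))))), 0))  →  p(p(p(f(p(c), f(p(p(c)), p(p(c)))))))   [R3 at 1]
2. p(p(p(f(p(c), f(p(p(c)), p(p(c)))))))  →  p(p(p(f(p(c), p(c)))))   [R5 at 1.1.1.2]
3. p(p(p(f(p(c), p(c)))))  →  p(p(p(p(c))))   [R6 at 1.1.1]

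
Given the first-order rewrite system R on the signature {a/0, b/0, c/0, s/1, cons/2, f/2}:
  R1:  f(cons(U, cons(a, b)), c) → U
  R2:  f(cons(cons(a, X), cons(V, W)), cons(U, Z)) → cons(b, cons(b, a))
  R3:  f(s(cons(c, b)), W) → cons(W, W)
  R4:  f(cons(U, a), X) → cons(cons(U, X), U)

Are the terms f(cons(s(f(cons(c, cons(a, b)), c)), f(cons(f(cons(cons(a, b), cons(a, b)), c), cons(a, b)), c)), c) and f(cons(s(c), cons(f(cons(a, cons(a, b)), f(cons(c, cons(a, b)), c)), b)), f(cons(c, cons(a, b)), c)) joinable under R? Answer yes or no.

yes — NF(t₁) = s(c), NF(t₂) = s(c)

Reduce t₁ = f(cons(s(f(cons(c, cons(a, b)), c)), f(cons(f(cons(cons(a, b), cons(a, b)), c), cons(a, b)), c)), c):
1. f(cons(s(f(cons(c, cons(a, b)), c)), f(cons(f(cons(cons(a, b), cons(a, b)), c), cons(a, b)), c)), c)  →  f(cons(s(c), f(cons(f(cons(cons(a, b), cons(a, b)), c), cons(a, b)), c)), c)   [R1 at 1.1.1]
2. f(cons(s(c), f(cons(f(cons(cons(a, b), cons(a, b)), c), cons(a, b)), c)), c)  →  f(cons(s(c), f(cons(cons(a, b), cons(a, b)), c)), c)   [R1 at 1.2]
3. f(cons(s(c), f(cons(cons(a, b), cons(a, b)), c)), c)  →  f(cons(s(c), cons(a, b)), c)   [R1 at 1.2]
4. f(cons(s(c), cons(a, b)), c)  →  s(c)   [R1 at ε]

Reduce t₂ = f(cons(s(c), cons(f(cons(a, cons(a, b)), f(cons(c, cons(a, b)), c)), b)), f(cons(c, cons(a, b)), c)):
1. f(cons(s(c), cons(f(cons(a, cons(a, b)), f(cons(c, cons(a, b)), c)), b)), f(cons(c, cons(a, b)), c))  →  f(cons(s(c), cons(f(cons(a, cons(a, b)), c), b)), f(cons(c, cons(a, b)), c))   [R1 at 1.2.1.2]
2. f(cons(s(c), cons(f(cons(a, cons(a, b)), c), b)), f(cons(c, cons(a, b)), c))  →  f(cons(s(c), cons(a, b)), f(cons(c, cons(a, b)), c))   [R1 at 1.2.1]
3. f(cons(s(c), cons(a, b)), f(cons(c, cons(a, b)), c))  →  f(cons(s(c), cons(a, b)), c)   [R1 at 2]
4. f(cons(s(c), cons(a, b)), c)  →  s(c)   [R1 at ε]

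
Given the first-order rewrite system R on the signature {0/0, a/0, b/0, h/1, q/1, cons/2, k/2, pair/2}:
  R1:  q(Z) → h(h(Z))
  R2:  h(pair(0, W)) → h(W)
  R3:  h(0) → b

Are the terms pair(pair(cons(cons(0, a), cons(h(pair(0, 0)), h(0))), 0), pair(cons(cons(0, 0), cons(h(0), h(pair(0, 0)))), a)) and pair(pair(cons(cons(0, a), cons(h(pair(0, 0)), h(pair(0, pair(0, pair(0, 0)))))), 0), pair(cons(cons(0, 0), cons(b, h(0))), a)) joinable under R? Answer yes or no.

Reduce t₁ = pair(pair(cons(cons(0, a), cons(h(pair(0, 0)), h(0))), 0), pair(cons(cons(0, 0), cons(h(0), h(pair(0, 0)))), a)):
1. pair(pair(cons(cons(0, a), cons(h(pair(0, 0)), h(0))), 0), pair(cons(cons(0, 0), cons(h(0), h(pair(0, 0)))), a))  →  pair(pair(cons(cons(0, a), cons(h(0), h(0))), 0), pair(cons(cons(0, 0), cons(h(0), h(pair(0, 0)))), a))   [R2 at 1.1.2.1]
2. pair(pair(cons(cons(0, a), cons(h(0), h(0))), 0), pair(cons(cons(0, 0), cons(h(0), h(pair(0, 0)))), a))  →  pair(pair(cons(cons(0, a), cons(b, h(0))), 0), pair(cons(cons(0, 0), cons(h(0), h(pair(0, 0)))), a))   [R3 at 1.1.2.1]
3. pair(pair(cons(cons(0, a), cons(b, h(0))), 0), pair(cons(cons(0, 0), cons(h(0), h(pair(0, 0)))), a))  →  pair(pair(cons(cons(0, a), cons(b, b)), 0), pair(cons(cons(0, 0), cons(h(0), h(pair(0, 0)))), a))   [R3 at 1.1.2.2]
4. pair(pair(cons(cons(0, a), cons(b, b)), 0), pair(cons(cons(0, 0), cons(h(0), h(pair(0, 0)))), a))  →  pair(pair(cons(cons(0, a), cons(b, b)), 0), pair(cons(cons(0, 0), cons(b, h(pair(0, 0)))), a))   [R3 at 2.1.2.1]
5. pair(pair(cons(cons(0, a), cons(b, b)), 0), pair(cons(cons(0, 0), cons(b, h(pair(0, 0)))), a))  →  pair(pair(cons(cons(0, a), cons(b, b)), 0), pair(cons(cons(0, 0), cons(b, h(0))), a))   [R2 at 2.1.2.2]
6. pair(pair(cons(cons(0, a), cons(b, b)), 0), pair(cons(cons(0, 0), cons(b, h(0))), a))  →  pair(pair(cons(cons(0, a), cons(b, b)), 0), pair(cons(cons(0, 0), cons(b, b)), a))   [R3 at 2.1.2.2]

Reduce t₂ = pair(pair(cons(cons(0, a), cons(h(pair(0, 0)), h(pair(0, pair(0, pair(0, 0)))))), 0), pair(cons(cons(0, 0), cons(b, h(0))), a)):
1. pair(pair(cons(cons(0, a), cons(h(pair(0, 0)), h(pair(0, pair(0, pair(0, 0)))))), 0), pair(cons(cons(0, 0), cons(b, h(0))), a))  →  pair(pair(cons(cons(0, a), cons(h(0), h(pair(0, pair(0, pair(0, 0)))))), 0), pair(cons(cons(0, 0), cons(b, h(0))), a))   [R2 at 1.1.2.1]
2. pair(pair(cons(cons(0, a), cons(h(0), h(pair(0, pair(0, pair(0, 0)))))), 0), pair(cons(cons(0, 0), cons(b, h(0))), a))  →  pair(pair(cons(cons(0, a), cons(b, h(pair(0, pair(0, pair(0, 0)))))), 0), pair(cons(cons(0, 0), cons(b, h(0))), a))   [R3 at 1.1.2.1]
3. pair(pair(cons(cons(0, a), cons(b, h(pair(0, pair(0, pair(0, 0)))))), 0), pair(cons(cons(0, 0), cons(b, h(0))), a))  →  pair(pair(cons(cons(0, a), cons(b, h(pair(0, pair(0, 0))))), 0), pair(cons(cons(0, 0), cons(b, h(0))), a))   [R2 at 1.1.2.2]
4. pair(pair(cons(cons(0, a), cons(b, h(pair(0, pair(0, 0))))), 0), pair(cons(cons(0, 0), cons(b, h(0))), a))  →  pair(pair(cons(cons(0, a), cons(b, h(pair(0, 0)))), 0), pair(cons(cons(0, 0), cons(b, h(0))), a))   [R2 at 1.1.2.2]
5. pair(pair(cons(cons(0, a), cons(b, h(pair(0, 0)))), 0), pair(cons(cons(0, 0), cons(b, h(0))), a))  →  pair(pair(cons(cons(0, a), cons(b, h(0))), 0), pair(cons(cons(0, 0), cons(b, h(0))), a))   [R2 at 1.1.2.2]
6. pair(pair(cons(cons(0, a), cons(b, h(0))), 0), pair(cons(cons(0, 0), cons(b, h(0))), a))  →  pair(pair(cons(cons(0, a), cons(b, b)), 0), pair(cons(cons(0, 0), cons(b, h(0))), a))   [R3 at 1.1.2.2]
7. pair(pair(cons(cons(0, a), cons(b, b)), 0), pair(cons(cons(0, 0), cons(b, h(0))), a))  →  pair(pair(cons(cons(0, a), cons(b, b)), 0), pair(cons(cons(0, 0), cons(b, b)), a))   [R3 at 2.1.2.2]

yes — NF(t₁) = pair(pair(cons(cons(0, a), cons(b, b)), 0), pair(cons(cons(0, 0), cons(b, b)), a)), NF(t₂) = pair(pair(cons(cons(0, a), cons(b, b)), 0), pair(cons(cons(0, 0), cons(b, b)), a))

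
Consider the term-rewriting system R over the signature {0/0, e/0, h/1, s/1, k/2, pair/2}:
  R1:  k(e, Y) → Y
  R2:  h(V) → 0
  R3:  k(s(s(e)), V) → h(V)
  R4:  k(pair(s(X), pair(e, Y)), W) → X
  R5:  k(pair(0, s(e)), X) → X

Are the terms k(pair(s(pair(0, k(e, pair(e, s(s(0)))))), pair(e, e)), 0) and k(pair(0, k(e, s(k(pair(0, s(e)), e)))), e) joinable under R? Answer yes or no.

no — NF(t₁) = pair(0, pair(e, s(s(0)))), NF(t₂) = e

Reduce t₁ = k(pair(s(pair(0, k(e, pair(e, s(s(0)))))), pair(e, e)), 0):
1. k(pair(s(pair(0, k(e, pair(e, s(s(0)))))), pair(e, e)), 0)  →  pair(0, k(e, pair(e, s(s(0)))))   [R4 at ε]
2. pair(0, k(e, pair(e, s(s(0)))))  →  pair(0, pair(e, s(s(0))))   [R1 at 2]

Reduce t₂ = k(pair(0, k(e, s(k(pair(0, s(e)), e)))), e):
1. k(pair(0, k(e, s(k(pair(0, s(e)), e)))), e)  →  k(pair(0, s(k(pair(0, s(e)), e))), e)   [R1 at 1.2]
2. k(pair(0, s(k(pair(0, s(e)), e))), e)  →  k(pair(0, s(e)), e)   [R5 at 1.2.1]
3. k(pair(0, s(e)), e)  →  e   [R5 at ε]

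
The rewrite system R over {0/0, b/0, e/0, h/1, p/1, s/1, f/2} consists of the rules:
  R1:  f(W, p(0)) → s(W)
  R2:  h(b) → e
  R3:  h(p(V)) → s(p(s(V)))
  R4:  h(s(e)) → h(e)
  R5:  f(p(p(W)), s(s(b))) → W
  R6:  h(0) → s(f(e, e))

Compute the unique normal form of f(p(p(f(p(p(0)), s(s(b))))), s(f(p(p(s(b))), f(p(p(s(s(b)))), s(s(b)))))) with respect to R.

0

1. f(p(p(f(p(p(0)), s(s(b))))), s(f(p(p(s(b))), f(p(p(s(s(b)))), s(s(b))))))  →  f(p(p(0)), s(f(p(p(s(b))), f(p(p(s(s(b)))), s(s(b))))))   [R5 at 1.1.1]
2. f(p(p(0)), s(f(p(p(s(b))), f(p(p(s(s(b)))), s(s(b))))))  →  f(p(p(0)), s(f(p(p(s(b))), s(s(b)))))   [R5 at 2.1.2]
3. f(p(p(0)), s(f(p(p(s(b))), s(s(b)))))  →  f(p(p(0)), s(s(b)))   [R5 at 2.1]
4. f(p(p(0)), s(s(b)))  →  0   [R5 at ε]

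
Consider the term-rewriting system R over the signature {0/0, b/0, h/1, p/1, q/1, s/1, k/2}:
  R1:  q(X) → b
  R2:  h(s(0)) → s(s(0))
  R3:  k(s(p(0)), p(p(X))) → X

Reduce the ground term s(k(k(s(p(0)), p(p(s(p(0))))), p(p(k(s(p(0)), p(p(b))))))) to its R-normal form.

1. s(k(k(s(p(0)), p(p(s(p(0))))), p(p(k(s(p(0)), p(p(b)))))))  →  s(k(s(p(0)), p(p(k(s(p(0)), p(p(b)))))))   [R3 at 1.1]
2. s(k(s(p(0)), p(p(k(s(p(0)), p(p(b)))))))  →  s(k(s(p(0)), p(p(b))))   [R3 at 1]
3. s(k(s(p(0)), p(p(b))))  →  s(b)   [R3 at 1]

s(b)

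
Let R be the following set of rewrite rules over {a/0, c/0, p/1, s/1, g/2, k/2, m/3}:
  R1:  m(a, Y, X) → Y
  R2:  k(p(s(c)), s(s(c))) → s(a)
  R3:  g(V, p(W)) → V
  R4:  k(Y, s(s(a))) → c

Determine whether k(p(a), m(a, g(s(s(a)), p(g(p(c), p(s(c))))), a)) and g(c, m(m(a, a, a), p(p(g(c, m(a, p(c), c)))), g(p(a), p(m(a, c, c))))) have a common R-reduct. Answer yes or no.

yes — NF(t₁) = c, NF(t₂) = c

Reduce t₁ = k(p(a), m(a, g(s(s(a)), p(g(p(c), p(s(c))))), a)):
1. k(p(a), m(a, g(s(s(a)), p(g(p(c), p(s(c))))), a))  →  k(p(a), g(s(s(a)), p(g(p(c), p(s(c))))))   [R1 at 2]
2. k(p(a), g(s(s(a)), p(g(p(c), p(s(c))))))  →  k(p(a), s(s(a)))   [R3 at 2]
3. k(p(a), s(s(a)))  →  c   [R4 at ε]

Reduce t₂ = g(c, m(m(a, a, a), p(p(g(c, m(a, p(c), c)))), g(p(a), p(m(a, c, c))))):
1. g(c, m(m(a, a, a), p(p(g(c, m(a, p(c), c)))), g(p(a), p(m(a, c, c)))))  →  g(c, m(a, p(p(g(c, m(a, p(c), c)))), g(p(a), p(m(a, c, c)))))   [R1 at 2.1]
2. g(c, m(a, p(p(g(c, m(a, p(c), c)))), g(p(a), p(m(a, c, c)))))  →  g(c, p(p(g(c, m(a, p(c), c)))))   [R1 at 2]
3. g(c, p(p(g(c, m(a, p(c), c)))))  →  c   [R3 at ε]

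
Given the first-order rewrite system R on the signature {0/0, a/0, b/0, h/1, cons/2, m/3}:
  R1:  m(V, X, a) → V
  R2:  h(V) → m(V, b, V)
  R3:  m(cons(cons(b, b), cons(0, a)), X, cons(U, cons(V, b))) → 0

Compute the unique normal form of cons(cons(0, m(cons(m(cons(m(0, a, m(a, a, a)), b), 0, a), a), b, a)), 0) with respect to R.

cons(cons(0, cons(cons(0, b), a)), 0)

1. cons(cons(0, m(cons(m(cons(m(0, a, m(a, a, a)), b), 0, a), a), b, a)), 0)  →  cons(cons(0, cons(m(cons(m(0, a, m(a, a, a)), b), 0, a), a)), 0)   [R1 at 1.2]
2. cons(cons(0, cons(m(cons(m(0, a, m(a, a, a)), b), 0, a), a)), 0)  →  cons(cons(0, cons(cons(m(0, a, m(a, a, a)), b), a)), 0)   [R1 at 1.2.1]
3. cons(cons(0, cons(cons(m(0, a, m(a, a, a)), b), a)), 0)  →  cons(cons(0, cons(cons(m(0, a, a), b), a)), 0)   [R1 at 1.2.1.1.3]
4. cons(cons(0, cons(cons(m(0, a, a), b), a)), 0)  →  cons(cons(0, cons(cons(0, b), a)), 0)   [R1 at 1.2.1.1]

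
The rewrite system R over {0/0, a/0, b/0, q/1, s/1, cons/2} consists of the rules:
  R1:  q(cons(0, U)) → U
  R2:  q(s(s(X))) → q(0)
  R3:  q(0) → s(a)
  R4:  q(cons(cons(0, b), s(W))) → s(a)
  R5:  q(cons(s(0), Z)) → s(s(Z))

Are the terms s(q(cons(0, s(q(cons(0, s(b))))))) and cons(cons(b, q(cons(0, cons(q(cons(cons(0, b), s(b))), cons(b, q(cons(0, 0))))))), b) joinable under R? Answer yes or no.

Reduce t₁ = s(q(cons(0, s(q(cons(0, s(b))))))):
1. s(q(cons(0, s(q(cons(0, s(b)))))))  →  s(s(q(cons(0, s(b)))))   [R1 at 1]
2. s(s(q(cons(0, s(b)))))  →  s(s(s(b)))   [R1 at 1.1]

Reduce t₂ = cons(cons(b, q(cons(0, cons(q(cons(cons(0, b), s(b))), cons(b, q(cons(0, 0))))))), b):
1. cons(cons(b, q(cons(0, cons(q(cons(cons(0, b), s(b))), cons(b, q(cons(0, 0))))))), b)  →  cons(cons(b, cons(q(cons(cons(0, b), s(b))), cons(b, q(cons(0, 0))))), b)   [R1 at 1.2]
2. cons(cons(b, cons(q(cons(cons(0, b), s(b))), cons(b, q(cons(0, 0))))), b)  →  cons(cons(b, cons(s(a), cons(b, q(cons(0, 0))))), b)   [R4 at 1.2.1]
3. cons(cons(b, cons(s(a), cons(b, q(cons(0, 0))))), b)  →  cons(cons(b, cons(s(a), cons(b, 0))), b)   [R1 at 1.2.2.2]

no — NF(t₁) = s(s(s(b))), NF(t₂) = cons(cons(b, cons(s(a), cons(b, 0))), b)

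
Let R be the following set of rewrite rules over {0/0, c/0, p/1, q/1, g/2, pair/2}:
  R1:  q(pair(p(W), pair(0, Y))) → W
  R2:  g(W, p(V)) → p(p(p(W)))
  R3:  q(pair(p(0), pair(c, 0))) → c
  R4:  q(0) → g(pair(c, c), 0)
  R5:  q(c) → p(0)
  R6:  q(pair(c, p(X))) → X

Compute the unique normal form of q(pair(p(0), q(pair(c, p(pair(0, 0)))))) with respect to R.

1. q(pair(p(0), q(pair(c, p(pair(0, 0))))))  →  q(pair(p(0), pair(0, 0)))   [R6 at 1.2]
2. q(pair(p(0), pair(0, 0)))  →  0   [R1 at ε]

0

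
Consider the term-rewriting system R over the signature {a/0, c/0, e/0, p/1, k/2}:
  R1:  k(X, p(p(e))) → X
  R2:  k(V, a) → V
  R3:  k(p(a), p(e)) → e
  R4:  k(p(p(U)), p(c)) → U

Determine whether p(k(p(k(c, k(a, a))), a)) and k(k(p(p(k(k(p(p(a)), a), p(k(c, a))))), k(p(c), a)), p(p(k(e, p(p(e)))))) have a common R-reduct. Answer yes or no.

no — NF(t₁) = p(p(c)), NF(t₂) = a

Reduce t₁ = p(k(p(k(c, k(a, a))), a)):
1. p(k(p(k(c, k(a, a))), a))  →  p(p(k(c, k(a, a))))   [R2 at 1]
2. p(p(k(c, k(a, a))))  →  p(p(k(c, a)))   [R2 at 1.1.2]
3. p(p(k(c, a)))  →  p(p(c))   [R2 at 1.1]

Reduce t₂ = k(k(p(p(k(k(p(p(a)), a), p(k(c, a))))), k(p(c), a)), p(p(k(e, p(p(e)))))):
1. k(k(p(p(k(k(p(p(a)), a), p(k(c, a))))), k(p(c), a)), p(p(k(e, p(p(e))))))  →  k(k(p(p(k(p(p(a)), p(k(c, a))))), k(p(c), a)), p(p(k(e, p(p(e))))))   [R2 at 1.1.1.1.1]
2. k(k(p(p(k(p(p(a)), p(k(c, a))))), k(p(c), a)), p(p(k(e, p(p(e))))))  →  k(k(p(p(k(p(p(a)), p(c)))), k(p(c), a)), p(p(k(e, p(p(e))))))   [R2 at 1.1.1.1.2.1]
3. k(k(p(p(k(p(p(a)), p(c)))), k(p(c), a)), p(p(k(e, p(p(e))))))  →  k(k(p(p(a)), k(p(c), a)), p(p(k(e, p(p(e))))))   [R4 at 1.1.1.1]
4. k(k(p(p(a)), k(p(c), a)), p(p(k(e, p(p(e))))))  →  k(k(p(p(a)), p(c)), p(p(k(e, p(p(e))))))   [R2 at 1.2]
5. k(k(p(p(a)), p(c)), p(p(k(e, p(p(e))))))  →  k(a, p(p(k(e, p(p(e))))))   [R4 at 1]
6. k(a, p(p(k(e, p(p(e))))))  →  k(a, p(p(e)))   [R1 at 2.1.1]
7. k(a, p(p(e)))  →  a   [R1 at ε]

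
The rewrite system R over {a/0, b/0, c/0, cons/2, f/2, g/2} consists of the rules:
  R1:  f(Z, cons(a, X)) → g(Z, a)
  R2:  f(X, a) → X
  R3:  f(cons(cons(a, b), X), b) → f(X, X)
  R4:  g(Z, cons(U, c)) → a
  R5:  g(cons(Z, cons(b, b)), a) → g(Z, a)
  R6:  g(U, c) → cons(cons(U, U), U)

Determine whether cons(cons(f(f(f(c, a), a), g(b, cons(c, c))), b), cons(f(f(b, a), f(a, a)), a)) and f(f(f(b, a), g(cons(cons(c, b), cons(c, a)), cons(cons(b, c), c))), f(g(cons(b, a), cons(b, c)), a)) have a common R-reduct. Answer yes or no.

no — NF(t₁) = cons(cons(c, b), cons(b, a)), NF(t₂) = b

Reduce t₁ = cons(cons(f(f(f(c, a), a), g(b, cons(c, c))), b), cons(f(f(b, a), f(a, a)), a)):
1. cons(cons(f(f(f(c, a), a), g(b, cons(c, c))), b), cons(f(f(b, a), f(a, a)), a))  →  cons(cons(f(f(c, a), g(b, cons(c, c))), b), cons(f(f(b, a), f(a, a)), a))   [R2 at 1.1.1]
2. cons(cons(f(f(c, a), g(b, cons(c, c))), b), cons(f(f(b, a), f(a, a)), a))  →  cons(cons(f(c, g(b, cons(c, c))), b), cons(f(f(b, a), f(a, a)), a))   [R2 at 1.1.1]
3. cons(cons(f(c, g(b, cons(c, c))), b), cons(f(f(b, a), f(a, a)), a))  →  cons(cons(f(c, a), b), cons(f(f(b, a), f(a, a)), a))   [R4 at 1.1.2]
4. cons(cons(f(c, a), b), cons(f(f(b, a), f(a, a)), a))  →  cons(cons(c, b), cons(f(f(b, a), f(a, a)), a))   [R2 at 1.1]
5. cons(cons(c, b), cons(f(f(b, a), f(a, a)), a))  →  cons(cons(c, b), cons(f(b, f(a, a)), a))   [R2 at 2.1.1]
6. cons(cons(c, b), cons(f(b, f(a, a)), a))  →  cons(cons(c, b), cons(f(b, a), a))   [R2 at 2.1.2]
7. cons(cons(c, b), cons(f(b, a), a))  →  cons(cons(c, b), cons(b, a))   [R2 at 2.1]

Reduce t₂ = f(f(f(b, a), g(cons(cons(c, b), cons(c, a)), cons(cons(b, c), c))), f(g(cons(b, a), cons(b, c)), a)):
1. f(f(f(b, a), g(cons(cons(c, b), cons(c, a)), cons(cons(b, c), c))), f(g(cons(b, a), cons(b, c)), a))  →  f(f(b, g(cons(cons(c, b), cons(c, a)), cons(cons(b, c), c))), f(g(cons(b, a), cons(b, c)), a))   [R2 at 1.1]
2. f(f(b, g(cons(cons(c, b), cons(c, a)), cons(cons(b, c), c))), f(g(cons(b, a), cons(b, c)), a))  →  f(f(b, a), f(g(cons(b, a), cons(b, c)), a))   [R4 at 1.2]
3. f(f(b, a), f(g(cons(b, a), cons(b, c)), a))  →  f(b, f(g(cons(b, a), cons(b, c)), a))   [R2 at 1]
4. f(b, f(g(cons(b, a), cons(b, c)), a))  →  f(b, g(cons(b, a), cons(b, c)))   [R2 at 2]
5. f(b, g(cons(b, a), cons(b, c)))  →  f(b, a)   [R4 at 2]
6. f(b, a)  →  b   [R2 at ε]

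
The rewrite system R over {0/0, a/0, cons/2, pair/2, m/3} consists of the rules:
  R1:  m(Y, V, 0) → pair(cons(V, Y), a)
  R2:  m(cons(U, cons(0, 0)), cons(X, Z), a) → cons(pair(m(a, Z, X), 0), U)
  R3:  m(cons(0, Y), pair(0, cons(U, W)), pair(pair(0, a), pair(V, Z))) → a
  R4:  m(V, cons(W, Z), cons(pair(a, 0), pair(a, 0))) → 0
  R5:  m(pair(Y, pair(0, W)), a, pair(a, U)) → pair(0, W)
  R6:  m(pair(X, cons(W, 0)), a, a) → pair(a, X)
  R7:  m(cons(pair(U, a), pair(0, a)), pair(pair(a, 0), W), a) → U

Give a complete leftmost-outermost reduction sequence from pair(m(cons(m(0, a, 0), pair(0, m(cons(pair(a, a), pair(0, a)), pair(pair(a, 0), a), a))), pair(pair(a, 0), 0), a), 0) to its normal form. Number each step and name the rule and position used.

pair(cons(a, 0), 0)

1. pair(m(cons(m(0, a, 0), pair(0, m(cons(pair(a, a), pair(0, a)), pair(pair(a, 0), a), a))), pair(pair(a, 0), 0), a), 0)  →  pair(m(cons(pair(cons(a, 0), a), pair(0, m(cons(pair(a, a), pair(0, a)), pair(pair(a, 0), a), a))), pair(pair(a, 0), 0), a), 0)   [R1 at 1.1.1]
2. pair(m(cons(pair(cons(a, 0), a), pair(0, m(cons(pair(a, a), pair(0, a)), pair(pair(a, 0), a), a))), pair(pair(a, 0), 0), a), 0)  →  pair(m(cons(pair(cons(a, 0), a), pair(0, a)), pair(pair(a, 0), 0), a), 0)   [R7 at 1.1.2.2]
3. pair(m(cons(pair(cons(a, 0), a), pair(0, a)), pair(pair(a, 0), 0), a), 0)  →  pair(cons(a, 0), 0)   [R7 at 1]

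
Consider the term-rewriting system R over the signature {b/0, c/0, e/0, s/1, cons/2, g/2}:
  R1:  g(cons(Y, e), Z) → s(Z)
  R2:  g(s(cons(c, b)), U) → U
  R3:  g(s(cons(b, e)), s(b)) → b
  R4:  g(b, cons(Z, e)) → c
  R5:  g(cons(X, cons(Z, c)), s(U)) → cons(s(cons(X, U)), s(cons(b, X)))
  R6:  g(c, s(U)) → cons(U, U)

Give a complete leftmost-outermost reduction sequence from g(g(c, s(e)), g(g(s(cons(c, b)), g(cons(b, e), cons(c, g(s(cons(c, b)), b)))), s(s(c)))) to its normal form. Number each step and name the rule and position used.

1. g(g(c, s(e)), g(g(s(cons(c, b)), g(cons(b, e), cons(c, g(s(cons(c, b)), b)))), s(s(c))))  →  g(cons(e, e), g(g(s(cons(c, b)), g(cons(b, e), cons(c, g(s(cons(c, b)), b)))), s(s(c))))   [R6 at 1]
2. g(cons(e, e), g(g(s(cons(c, b)), g(cons(b, e), cons(c, g(s(cons(c, b)), b)))), s(s(c))))  →  s(g(g(s(cons(c, b)), g(cons(b, e), cons(c, g(s(cons(c, b)), b)))), s(s(c))))   [R1 at ε]
3. s(g(g(s(cons(c, b)), g(cons(b, e), cons(c, g(s(cons(c, b)), b)))), s(s(c))))  →  s(g(g(cons(b, e), cons(c, g(s(cons(c, b)), b))), s(s(c))))   [R2 at 1.1]
4. s(g(g(cons(b, e), cons(c, g(s(cons(c, b)), b))), s(s(c))))  →  s(g(s(cons(c, g(s(cons(c, b)), b))), s(s(c))))   [R1 at 1.1]
5. s(g(s(cons(c, g(s(cons(c, b)), b))), s(s(c))))  →  s(g(s(cons(c, b)), s(s(c))))   [R2 at 1.1.1.2]
6. s(g(s(cons(c, b)), s(s(c))))  →  s(s(s(c)))   [R2 at 1]

s(s(s(c)))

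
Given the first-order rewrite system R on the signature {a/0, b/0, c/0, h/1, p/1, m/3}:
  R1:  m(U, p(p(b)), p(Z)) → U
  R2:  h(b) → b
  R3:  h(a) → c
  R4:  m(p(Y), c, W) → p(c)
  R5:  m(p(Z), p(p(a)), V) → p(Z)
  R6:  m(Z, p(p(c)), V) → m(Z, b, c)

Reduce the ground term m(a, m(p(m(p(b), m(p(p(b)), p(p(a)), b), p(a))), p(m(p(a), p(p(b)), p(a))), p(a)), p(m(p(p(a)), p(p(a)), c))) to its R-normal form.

a

1. m(a, m(p(m(p(b), m(p(p(b)), p(p(a)), b), p(a))), p(m(p(a), p(p(b)), p(a))), p(a)), p(m(p(p(a)), p(p(a)), c)))  →  m(a, m(p(m(p(b), p(p(b)), p(a))), p(m(p(a), p(p(b)), p(a))), p(a)), p(m(p(p(a)), p(p(a)), c)))   [R5 at 2.1.1.2]
2. m(a, m(p(m(p(b), p(p(b)), p(a))), p(m(p(a), p(p(b)), p(a))), p(a)), p(m(p(p(a)), p(p(a)), c)))  →  m(a, m(p(p(b)), p(m(p(a), p(p(b)), p(a))), p(a)), p(m(p(p(a)), p(p(a)), c)))   [R1 at 2.1.1]
3. m(a, m(p(p(b)), p(m(p(a), p(p(b)), p(a))), p(a)), p(m(p(p(a)), p(p(a)), c)))  →  m(a, m(p(p(b)), p(p(a)), p(a)), p(m(p(p(a)), p(p(a)), c)))   [R1 at 2.2.1]
4. m(a, m(p(p(b)), p(p(a)), p(a)), p(m(p(p(a)), p(p(a)), c)))  →  m(a, p(p(b)), p(m(p(p(a)), p(p(a)), c)))   [R5 at 2]
5. m(a, p(p(b)), p(m(p(p(a)), p(p(a)), c)))  →  a   [R1 at ε]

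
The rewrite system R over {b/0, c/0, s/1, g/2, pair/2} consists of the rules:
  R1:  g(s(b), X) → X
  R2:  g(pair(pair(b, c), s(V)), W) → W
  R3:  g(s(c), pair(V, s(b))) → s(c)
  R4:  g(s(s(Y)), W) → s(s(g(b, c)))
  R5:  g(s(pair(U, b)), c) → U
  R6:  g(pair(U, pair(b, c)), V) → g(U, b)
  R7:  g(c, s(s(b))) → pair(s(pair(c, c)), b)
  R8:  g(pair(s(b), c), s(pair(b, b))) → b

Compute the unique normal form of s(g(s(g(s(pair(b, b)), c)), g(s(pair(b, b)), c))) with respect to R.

s(b)

1. s(g(s(g(s(pair(b, b)), c)), g(s(pair(b, b)), c)))  →  s(g(s(b), g(s(pair(b, b)), c)))   [R5 at 1.1.1]
2. s(g(s(b), g(s(pair(b, b)), c)))  →  s(g(s(pair(b, b)), c))   [R1 at 1]
3. s(g(s(pair(b, b)), c))  →  s(b)   [R5 at 1]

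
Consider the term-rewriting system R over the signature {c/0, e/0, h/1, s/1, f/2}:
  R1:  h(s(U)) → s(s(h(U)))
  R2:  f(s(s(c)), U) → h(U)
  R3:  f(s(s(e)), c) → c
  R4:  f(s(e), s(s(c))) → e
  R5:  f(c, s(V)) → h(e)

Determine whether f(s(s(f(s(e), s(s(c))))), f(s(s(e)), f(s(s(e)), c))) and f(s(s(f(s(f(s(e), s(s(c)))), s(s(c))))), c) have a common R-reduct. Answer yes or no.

yes — NF(t₁) = c, NF(t₂) = c

Reduce t₁ = f(s(s(f(s(e), s(s(c))))), f(s(s(e)), f(s(s(e)), c))):
1. f(s(s(f(s(e), s(s(c))))), f(s(s(e)), f(s(s(e)), c)))  →  f(s(s(e)), f(s(s(e)), f(s(s(e)), c)))   [R4 at 1.1.1]
2. f(s(s(e)), f(s(s(e)), f(s(s(e)), c)))  →  f(s(s(e)), f(s(s(e)), c))   [R3 at 2.2]
3. f(s(s(e)), f(s(s(e)), c))  →  f(s(s(e)), c)   [R3 at 2]
4. f(s(s(e)), c)  →  c   [R3 at ε]

Reduce t₂ = f(s(s(f(s(f(s(e), s(s(c)))), s(s(c))))), c):
1. f(s(s(f(s(f(s(e), s(s(c)))), s(s(c))))), c)  →  f(s(s(f(s(e), s(s(c))))), c)   [R4 at 1.1.1.1.1]
2. f(s(s(f(s(e), s(s(c))))), c)  →  f(s(s(e)), c)   [R4 at 1.1.1]
3. f(s(s(e)), c)  →  c   [R3 at ε]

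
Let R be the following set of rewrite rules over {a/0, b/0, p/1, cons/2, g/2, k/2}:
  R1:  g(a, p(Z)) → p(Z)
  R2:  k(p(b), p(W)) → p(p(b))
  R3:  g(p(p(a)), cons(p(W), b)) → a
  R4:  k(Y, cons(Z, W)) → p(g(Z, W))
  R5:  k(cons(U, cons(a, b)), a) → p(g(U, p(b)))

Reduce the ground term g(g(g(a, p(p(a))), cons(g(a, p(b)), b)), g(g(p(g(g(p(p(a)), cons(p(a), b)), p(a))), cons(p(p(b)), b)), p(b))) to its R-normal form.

1. g(g(g(a, p(p(a))), cons(g(a, p(b)), b)), g(g(p(g(g(p(p(a)), cons(p(a), b)), p(a))), cons(p(p(b)), b)), p(b)))  →  g(g(p(p(a)), cons(g(a, p(b)), b)), g(g(p(g(g(p(p(a)), cons(p(a), b)), p(a))), cons(p(p(b)), b)), p(b)))   [R1 at 1.1]
2. g(g(p(p(a)), cons(g(a, p(b)), b)), g(g(p(g(g(p(p(a)), cons(p(a), b)), p(a))), cons(p(p(b)), b)), p(b)))  →  g(g(p(p(a)), cons(p(b), b)), g(g(p(g(g(p(p(a)), cons(p(a), b)), p(a))), cons(p(p(b)), b)), p(b)))   [R1 at 1.2.1]
3. g(g(p(p(a)), cons(p(b), b)), g(g(p(g(g(p(p(a)), cons(p(a), b)), p(a))), cons(p(p(b)), b)), p(b)))  →  g(a, g(g(p(g(g(p(p(a)), cons(p(a), b)), p(a))), cons(p(p(b)), b)), p(b)))   [R3 at 1]
4. g(a, g(g(p(g(g(p(p(a)), cons(p(a), b)), p(a))), cons(p(p(b)), b)), p(b)))  →  g(a, g(g(p(g(a, p(a))), cons(p(p(b)), b)), p(b)))   [R3 at 2.1.1.1.1]
5. g(a, g(g(p(g(a, p(a))), cons(p(p(b)), b)), p(b)))  →  g(a, g(g(p(p(a)), cons(p(p(b)), b)), p(b)))   [R1 at 2.1.1.1]
6. g(a, g(g(p(p(a)), cons(p(p(b)), b)), p(b)))  →  g(a, g(a, p(b)))   [R3 at 2.1]
7. g(a, g(a, p(b)))  →  g(a, p(b))   [R1 at 2]
8. g(a, p(b))  →  p(b)   [R1 at ε]

p(b)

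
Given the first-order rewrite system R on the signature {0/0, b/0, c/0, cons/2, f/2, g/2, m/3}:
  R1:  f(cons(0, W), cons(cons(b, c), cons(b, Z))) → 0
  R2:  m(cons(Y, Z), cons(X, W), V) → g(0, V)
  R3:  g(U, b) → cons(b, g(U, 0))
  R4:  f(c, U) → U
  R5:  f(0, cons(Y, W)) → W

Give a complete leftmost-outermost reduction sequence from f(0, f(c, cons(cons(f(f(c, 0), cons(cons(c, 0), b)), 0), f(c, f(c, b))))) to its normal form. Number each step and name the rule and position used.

b

1. f(0, f(c, cons(cons(f(f(c, 0), cons(cons(c, 0), b)), 0), f(c, f(c, b)))))  →  f(0, cons(cons(f(f(c, 0), cons(cons(c, 0), b)), 0), f(c, f(c, b))))   [R4 at 2]
2. f(0, cons(cons(f(f(c, 0), cons(cons(c, 0), b)), 0), f(c, f(c, b))))  →  f(c, f(c, b))   [R5 at ε]
3. f(c, f(c, b))  →  f(c, b)   [R4 at ε]
4. f(c, b)  →  b   [R4 at ε]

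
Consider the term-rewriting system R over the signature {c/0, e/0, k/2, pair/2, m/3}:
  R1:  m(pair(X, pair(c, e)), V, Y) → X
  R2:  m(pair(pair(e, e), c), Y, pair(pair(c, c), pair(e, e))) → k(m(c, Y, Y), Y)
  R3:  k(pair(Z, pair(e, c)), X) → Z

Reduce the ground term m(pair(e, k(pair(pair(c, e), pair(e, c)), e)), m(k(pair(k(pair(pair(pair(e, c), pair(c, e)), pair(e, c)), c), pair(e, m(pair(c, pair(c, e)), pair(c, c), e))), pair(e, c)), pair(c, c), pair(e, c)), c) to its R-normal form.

1. m(pair(e, k(pair(pair(c, e), pair(e, c)), e)), m(k(pair(k(pair(pair(pair(e, c), pair(c, e)), pair(e, c)), c), pair(e, m(pair(c, pair(c, e)), pair(c, c), e))), pair(e, c)), pair(c, c), pair(e, c)), c)  →  m(pair(e, pair(c, e)), m(k(pair(k(pair(pair(pair(e, c), pair(c, e)), pair(e, c)), c), pair(e, m(pair(c, pair(c, e)), pair(c, c), e))), pair(e, c)), pair(c, c), pair(e, c)), c)   [R3 at 1.2]
2. m(pair(e, pair(c, e)), m(k(pair(k(pair(pair(pair(e, c), pair(c, e)), pair(e, c)), c), pair(e, m(pair(c, pair(c, e)), pair(c, c), e))), pair(e, c)), pair(c, c), pair(e, c)), c)  →  e   [R1 at ε]

e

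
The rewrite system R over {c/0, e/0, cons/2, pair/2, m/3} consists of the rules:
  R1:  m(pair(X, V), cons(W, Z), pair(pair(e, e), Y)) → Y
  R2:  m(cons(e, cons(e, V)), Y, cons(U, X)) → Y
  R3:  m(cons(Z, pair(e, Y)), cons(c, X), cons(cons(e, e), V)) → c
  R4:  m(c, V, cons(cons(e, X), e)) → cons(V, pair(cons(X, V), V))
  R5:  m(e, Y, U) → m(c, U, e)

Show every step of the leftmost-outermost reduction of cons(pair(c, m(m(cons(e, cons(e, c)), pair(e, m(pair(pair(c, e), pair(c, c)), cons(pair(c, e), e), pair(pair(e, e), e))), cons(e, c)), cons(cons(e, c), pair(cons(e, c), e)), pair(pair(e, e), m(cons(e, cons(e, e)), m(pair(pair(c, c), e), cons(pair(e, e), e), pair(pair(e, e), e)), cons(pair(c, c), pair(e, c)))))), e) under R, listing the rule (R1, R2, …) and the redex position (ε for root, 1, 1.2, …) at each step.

1. cons(pair(c, m(m(cons(e, cons(e, c)), pair(e, m(pair(pair(c, e), pair(c, c)), cons(pair(c, e), e), pair(pair(e, e), e))), cons(e, c)), cons(cons(e, c), pair(cons(e, c), e)), pair(pair(e, e), m(cons(e, cons(e, e)), m(pair(pair(c, c), e), cons(pair(e, e), e), pair(pair(e, e), e)), cons(pair(c, c), pair(e, c)))))), e)  →  cons(pair(c, m(pair(e, m(pair(pair(c, e), pair(c, c)), cons(pair(c, e), e), pair(pair(e, e), e))), cons(cons(e, c), pair(cons(e, c), e)), pair(pair(e, e), m(cons(e, cons(e, e)), m(pair(pair(c, c), e), cons(pair(e, e), e), pair(pair(e, e), e)), cons(pair(c, c), pair(e, c)))))), e)   [R2 at 1.2.1]
2. cons(pair(c, m(pair(e, m(pair(pair(c, e), pair(c, c)), cons(pair(c, e), e), pair(pair(e, e), e))), cons(cons(e, c), pair(cons(e, c), e)), pair(pair(e, e), m(cons(e, cons(e, e)), m(pair(pair(c, c), e), cons(pair(e, e), e), pair(pair(e, e), e)), cons(pair(c, c), pair(e, c)))))), e)  →  cons(pair(c, m(cons(e, cons(e, e)), m(pair(pair(c, c), e), cons(pair(e, e), e), pair(pair(e, e), e)), cons(pair(c, c), pair(e, c)))), e)   [R1 at 1.2]
3. cons(pair(c, m(cons(e, cons(e, e)), m(pair(pair(c, c), e), cons(pair(e, e), e), pair(pair(e, e), e)), cons(pair(c, c), pair(e, c)))), e)  →  cons(pair(c, m(pair(pair(c, c), e), cons(pair(e, e), e), pair(pair(e, e), e))), e)   [R2 at 1.2]
4. cons(pair(c, m(pair(pair(c, c), e), cons(pair(e, e), e), pair(pair(e, e), e))), e)  →  cons(pair(c, e), e)   [R1 at 1.2]

cons(pair(c, e), e)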